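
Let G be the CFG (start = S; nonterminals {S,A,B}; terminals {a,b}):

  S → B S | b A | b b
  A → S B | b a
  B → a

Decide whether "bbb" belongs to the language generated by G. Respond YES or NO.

CNF form of G:
  S -> B S | T0 A | T0 T0
  A -> S B | T0 T1
  B -> a
  T0 -> b
  T1 -> a

CYK fill:
  cell(0,0) b: {T0}  orig:{}
  cell(1,1) b: {T0}  orig:{}
  cell(2,2) b: {T0}  orig:{}
  cell(0,1) bb: {S}
  cell(1,2) bb: {S}
  cell(0,2) bbb: ∅

S ∉ T[0,2] ⇒ NO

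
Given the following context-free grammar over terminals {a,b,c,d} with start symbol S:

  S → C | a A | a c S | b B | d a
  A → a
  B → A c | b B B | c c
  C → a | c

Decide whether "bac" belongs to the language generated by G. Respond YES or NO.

Convert to CNF:
  S -> T1 B | T2 A | T2 X5 | T3 T2 | a | c
  A -> a
  B -> A T0 | T0 T0 | T1 X4
  C -> a | c
  T0 -> c
  T1 -> b
  T2 -> a
  T3 -> d
  X4 -> B B
  X5 -> T0 S

CYK table (by increasing span):
  cell(0,0) b: {T1}  orig:{}
  cell(1,1) a: {A,C,S,T2}  orig:{A,C,S}
  cell(2,2) c: {C,S,T0}  orig:{C,S}
  cell(0,1) ba: ∅
  cell(1,2) ac: {B}
  cell(0,2) bac: {S}

S ∈ T[0,2] ⇒ YES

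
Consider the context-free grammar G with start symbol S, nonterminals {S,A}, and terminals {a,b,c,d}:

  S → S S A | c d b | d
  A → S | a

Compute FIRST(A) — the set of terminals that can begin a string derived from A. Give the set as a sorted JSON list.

FIRST sets, iterate to fixpoint:
round 1:
  A via A→a: +{a}
  S via S→c d b: +{c}
  S via S→d: +{d}
  S: {c,d}  A: {a}
round 2:
  A via A→S: +{c,d}
  S: {c,d}  A: {a,c,d}
round 3: done
  S: {c,d}  A: {a,c,d}

FIRST(A) = ["a", "c", "d"]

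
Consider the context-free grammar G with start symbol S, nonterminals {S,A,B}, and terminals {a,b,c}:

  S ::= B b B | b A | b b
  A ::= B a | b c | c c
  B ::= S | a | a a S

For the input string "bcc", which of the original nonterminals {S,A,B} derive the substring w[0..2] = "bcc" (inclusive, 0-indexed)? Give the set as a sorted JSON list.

Convert to CNF:
  S -> B X5 | T1 A | T1 T1
  A -> B T0 | T1 T2 | T2 T2
  B -> B X3 | T0 X4 | T1 A | T1 T1 | a
  T0 -> a
  T1 -> b
  T2 -> c
  X3 -> T1 B
  X4 -> T0 S
  X5 -> T1 B

CYK table (by increasing span) — only the sub-triangle for w[0..2]:
  T[0,0] 'b' = {T1}  orig:{}
  T[1,1] 'c' = {T2}  orig:{}
  T[2,2] 'c' = {T2}  orig:{}
  T[0,1] 'bc' = {A}
  T[1,2] 'cc' = {A}
  T[0,2] 'bcc' = {B,S}

Original NTs in T[0,2] deriving "bcc": ["B", "S"]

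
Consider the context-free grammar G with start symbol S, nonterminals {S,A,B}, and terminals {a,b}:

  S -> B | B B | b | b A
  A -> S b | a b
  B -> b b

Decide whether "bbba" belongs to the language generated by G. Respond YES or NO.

Convert to CNF:
  S -> B B | T0 A | T0 T0 | b
  A -> S T0 | T1 T0
  B -> T0 T0
  T0 -> b
  T1 -> a

CYK table (by increasing span):
  T[0,0] 'b' = {S,T0}  orig:{S}
  T[1,1] 'b' = {S,T0}  orig:{S}
  T[2,2] 'b' = {S,T0}  orig:{S}
  T[3,3] 'a' = {T1}  orig:{}
  T[0,1] 'bb' = {A,B,S}
  T[1,2] 'bb' = {A,B,S}
  T[2,3] 'ba' = ∅
  T[0,2] 'bbb' = {A,S}
  T[1,3] 'bba' = ∅
  T[0,3] 'bbba' = ∅

S ∉ T[0,3] ⇒ NO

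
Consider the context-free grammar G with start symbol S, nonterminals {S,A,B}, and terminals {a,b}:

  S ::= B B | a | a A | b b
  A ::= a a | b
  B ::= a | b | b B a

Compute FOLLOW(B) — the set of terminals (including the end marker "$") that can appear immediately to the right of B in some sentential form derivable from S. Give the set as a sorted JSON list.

FIRST sets, iterate to fixpoint:
iter 1:
  A via A→a a: +{a}
  A via A→b: +{b}
  B via B→a: +{a}
  B via B→b: +{b}
  S via S→B B: +{a,b}
  FIRST[S]={a,b}  FIRST[A]={a,b}  FIRST[B]={a,b}
iter 2: — fixpoint
  FIRST[S]={a,b}  FIRST[A]={a,b}  FIRST[B]={a,b}

FOLLOW iteration:
seed FOLLOW(S) with $
round 1:
  B→b B a: FOLLOW(B) ⊇ FIRST(a) = {a}; new: +{a}
  S→B B: FOLLOW(B) ⊇ FIRST(B) = {a,b}; new: +{b}
  S→B B: FOLLOW(B) ⊇ FOLLOW(S) ⊇ {$}; new: +{$}
  S→a A: FOLLOW(A) ⊇ FOLLOW(S) ⊇ {$}; new: +{$}
  S: {$}  A: {$}  B: {$,a,b}
round 2: (no change)
  S: {$}  A: {$}  B: {$,a,b}

FOLLOW(B) = ["$", "a", "b"]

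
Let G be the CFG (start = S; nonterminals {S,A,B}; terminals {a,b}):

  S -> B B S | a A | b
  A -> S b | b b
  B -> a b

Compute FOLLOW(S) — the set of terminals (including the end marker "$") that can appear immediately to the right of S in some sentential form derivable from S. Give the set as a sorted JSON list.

FIRST sets, iterate to fixpoint:
iter 1:
  A via A→b b: +{b}
  B via B→a b: +{a}
  S via S→B B S: +{a}
  S via S→b: +{b}
  FIRST(S)={a,b}  FIRST(A)={b}  FIRST(B)={a}
iter 2:
  A via A→S b: +{a}
  FIRST(S)={a,b}  FIRST(A)={a,b}  FIRST(B)={a}
iter 3: (no change)
  FIRST(S)={a,b}  FIRST(A)={a,b}  FIRST(B)={a}

Compute FOLLOW by fixpoint:
initialize: $ ∈ FOLLOW(S)
pass 1:
  A→S b: FOLLOW(S) ⊇ FIRST(b) = {b}; new: +{b}
  S→B B S: FOLLOW(B) ⊇ FIRST(B) = {a}; new: +{a}
  S→B B S: FOLLOW(B) ⊇ FIRST(S) = {a,b}; new: +{b}
  S→a A: FOLLOW(A) ⊇ FOLLOW(S) ⊇ {$,b}; new: +{$,b}
  FOLLOW(S)={$,b}  FOLLOW(A)={$,b}  FOLLOW(B)={a,b}
pass 2: (stable)
  FOLLOW(S)={$,b}  FOLLOW(A)={$,b}  FOLLOW(B)={a,b}

FOLLOW(S) = ["$", "b"]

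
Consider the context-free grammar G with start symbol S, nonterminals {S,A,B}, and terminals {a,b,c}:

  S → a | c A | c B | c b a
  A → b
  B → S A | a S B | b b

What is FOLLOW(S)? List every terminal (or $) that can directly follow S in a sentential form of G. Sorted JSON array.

FIRST iteration:
round 1:
  A via A→b: +{b}
  B via B→a S B: +{a}
  B via B→b b: +{b}
  S via S→a: +{a}
  S via S→c A: +{c}
  FIRST[S]={a,c}  FIRST[A]={b}  FIRST[B]={a,b}
round 2:
  B via B→S A: +{c}
  FIRST[S]={a,c}  FIRST[A]={b}  FIRST[B]={a,b,c}
round 3: (no change)
  FIRST[S]={a,c}  FIRST[A]={b}  FIRST[B]={a,b,c}

FOLLOW iteration:
FOLLOW(S) := {$}
round 1:
  B→S A: FOLLOW(S) ⊇ FIRST(A) = {b}; new: +{b}
  B→a S B: FOLLOW(S) ⊇ FIRST(B) = {a,b,c}; new: +{a,c}
  S→c A: FOLLOW(A) ⊇ FOLLOW(S) ⊇ {$,a,b,c}; new: +{$,a,b,c}
  S→c B: FOLLOW(B) ⊇ FOLLOW(S) ⊇ {$,a,b,c}; new: +{$,a,b,c}
  FOLLOW(S)={$,a,b,c}  FOLLOW(A)={$,a,b,c}  FOLLOW(B)={$,a,b,c}
round 2: done
  FOLLOW(S)={$,a,b,c}  FOLLOW(A)={$,a,b,c}  FOLLOW(B)={$,a,b,c}

FOLLOW(S) = ["$", "a", "b", "c"]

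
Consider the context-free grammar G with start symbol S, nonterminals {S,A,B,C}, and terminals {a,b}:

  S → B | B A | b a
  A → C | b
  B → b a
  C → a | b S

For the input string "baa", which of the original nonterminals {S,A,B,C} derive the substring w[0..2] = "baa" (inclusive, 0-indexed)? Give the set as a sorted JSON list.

CNF form of G:
  S -> B A | T0 T1
  A -> T0 S | a | b
  B -> T0 T1
  C -> T0 S | a
  T0 -> b
  T1 -> a

Fill CYK table bottom-up (cells [i..j] with 0 ≤ i ≤ j ≤ 2 only):
  [0..0]={A,T0}  "b"  orig:{A}
  [1..1]={A,C,T1}  "a"  orig:{A,C}
  [2..2]={A,C,T1}  "a"  orig:{A,C}
  [0..1]={B,S}  "ba"
  [1..2]=∅  "aa"
  [0..2]={S}  "baa"

Original NTs in T[0,2] deriving "baa": ["S"]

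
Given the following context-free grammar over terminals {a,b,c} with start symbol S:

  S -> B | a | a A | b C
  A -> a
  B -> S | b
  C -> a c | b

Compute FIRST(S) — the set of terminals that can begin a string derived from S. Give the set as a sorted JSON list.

FIRST iteration:
pass 1:
  A via A→a: +{a}
  B via B→b: +{b}
  C via C→a c: +{a}
  C via C→b: +{b}
  S via S→B: +{b}
  S via S→a: +{a}
  FIRST(S)={a,b}  FIRST(A)={a}  FIRST(B)={b}  FIRST(C)={a,b}
pass 2:
  B via B→S: +{a}
  FIRST(S)={a,b}  FIRST(A)={a}  FIRST(B)={a,b}  FIRST(C)={a,b}
pass 3: (stable)
  FIRST(S)={a,b}  FIRST(A)={a}  FIRST(B)={a,b}  FIRST(C)={a,b}

FIRST(S) = ["a", "b"]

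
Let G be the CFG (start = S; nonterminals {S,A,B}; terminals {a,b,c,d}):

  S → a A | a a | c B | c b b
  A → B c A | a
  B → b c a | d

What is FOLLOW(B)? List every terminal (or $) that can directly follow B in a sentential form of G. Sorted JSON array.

Compute FIRST by fixpoint:
round 1:
  A via A→a: +{a}
  B via B→b c a: +{b}
  B via B→d: +{d}
  S via S→a A: +{a}
  S via S→c B: +{c}
  FIRST[S]={a,c}  FIRST[A]={a}  FIRST[B]={b,d}
round 2:
  A via A→B c A: +{b,d}
  FIRST[S]={a,c}  FIRST[A]={a,b,d}  FIRST[B]={b,d}
round 3: (no change)
  FIRST[S]={a,c}  FIRST[A]={a,b,d}  FIRST[B]={b,d}

Compute FOLLOW by fixpoint:
FOLLOW(S) := {$}
iter 1:
  A→B c A: FOLLOW(B) ⊇ FIRST(c) = {c}; new: +{c}
  S→a A: FOLLOW(A) ⊇ FOLLOW(S) ⊇ {$}; new: +{$}
  S→c B: FOLLOW(B) ⊇ FOLLOW(S) ⊇ {$}; new: +{$}
  S: {$}  A: {$}  B: {$,c}
iter 2: done
  S: {$}  A: {$}  B: {$,c}

FOLLOW(B) = ["$", "c"]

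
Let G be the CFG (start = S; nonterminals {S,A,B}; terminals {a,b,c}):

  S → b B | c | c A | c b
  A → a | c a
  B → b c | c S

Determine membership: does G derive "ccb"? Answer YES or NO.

Convert to CNF:
  S -> T0 A | T0 T2 | T2 B | c
  A -> T0 T1 | a
  B -> T0 S | T2 T0
  T0 -> c
  T1 -> a
  T2 -> b

CYK fill:
  [0..0]={S,T0}  "c"  orig:{S}
  [1..1]={S,T0}  "c"  orig:{S}
  [2..2]={T2}  "b"  orig:{}
  [0..1]={B}  "cc"
  [1..2]={S}  "cb"
  [0..2]={B}  "ccb"

S ∉ T[0,2] ⇒ NO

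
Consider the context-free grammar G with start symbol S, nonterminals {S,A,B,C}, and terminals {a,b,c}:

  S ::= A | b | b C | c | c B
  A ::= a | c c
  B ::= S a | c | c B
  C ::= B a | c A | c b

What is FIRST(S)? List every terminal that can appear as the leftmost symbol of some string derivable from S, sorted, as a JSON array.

FIRST iteration:
pass 1:
  A via A→a: +{a}
  A via A→c c: +{c}
  B via B→c: +{c}
  C via C→B a: +{c}
  S via S→A: +{a,c}
  S via S→b: +{b}
  FIRST[S]={a,b,c}  FIRST[A]={a,c}  FIRST[B]={c}  FIRST[C]={c}
pass 2:
  B via B→S a: +{a,b}
  C via C→B a: +{a,b}
  FIRST[S]={a,b,c}  FIRST[A]={a,c}  FIRST[B]={a,b,c}  FIRST[C]={a,b,c}
pass 3: — fixpoint
  FIRST[S]={a,b,c}  FIRST[A]={a,c}  FIRST[B]={a,b,c}  FIRST[C]={a,b,c}

FIRST(S) = ["a", "b", "c"]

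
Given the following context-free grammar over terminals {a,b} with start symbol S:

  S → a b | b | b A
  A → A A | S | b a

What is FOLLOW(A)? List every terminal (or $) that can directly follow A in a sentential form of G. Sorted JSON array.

FIRST iteration:
iter 1:
  A via A→b a: +{b}
  S via S→a b: +{a}
  S via S→b: +{b}
  S: {a,b}  A: {b}
iter 2:
  A via A→S: +{a}
  S: {a,b}  A: {a,b}
iter 3: — fixpoint
  S: {a,b}  A: {a,b}

Compute FOLLOW by fixpoint:
seed FOLLOW(S) with $
iter 1:
  A→A A: FOLLOW(A) ⊇ FIRST(A) = {a,b}; new: +{a,b}
  A→S: FOLLOW(S) ⊇ FOLLOW(A) ⊇ {a,b}; new: +{a,b}
  S→b A: FOLLOW(A) ⊇ FOLLOW(S) ⊇ {$,a,b}; new: +{$}
  FOLLOW[S]={$,a,b}  FOLLOW[A]={$,a,b}
iter 2: (no change)
  FOLLOW[S]={$,a,b}  FOLLOW[A]={$,a,b}

FOLLOW(A) = ["$", "a", "b"]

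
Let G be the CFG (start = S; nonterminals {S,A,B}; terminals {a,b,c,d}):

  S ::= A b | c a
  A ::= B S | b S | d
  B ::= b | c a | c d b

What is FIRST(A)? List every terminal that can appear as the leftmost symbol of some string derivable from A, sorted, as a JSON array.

FIRST sets, iterate to fixpoint:
iter 1:
  A via A→b S: +{b}
  A via A→d: +{d}
  B via B→b: +{b}
  B via B→c a: +{c}
  S via S→A b: +{b,d}
  S via S→c a: +{c}
  S: {b,c,d}  A: {b,d}  B: {b,c}
iter 2:
  A via A→B S: +{c}
  S: {b,c,d}  A: {b,c,d}  B: {b,c}
iter 3: — fixpoint
  S: {b,c,d}  A: {b,c,d}  B: {b,c}

FIRST(A) = ["b", "c", "d"]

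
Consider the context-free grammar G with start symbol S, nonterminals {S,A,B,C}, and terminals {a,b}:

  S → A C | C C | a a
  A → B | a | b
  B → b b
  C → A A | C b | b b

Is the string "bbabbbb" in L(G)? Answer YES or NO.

Convert to CNF:
  S -> A C | C C | T1 T1
  A -> T0 T0 | a | b
  B -> T0 T0
  C -> A A | C T0 | T0 T0
  T0 -> b
  T1 -> a

CYK fill:
  [0..0]={A,T0}  "b"  orig:{A}
  [1..1]={A,T0}  "b"  orig:{A}
  [2..2]={A,T1}  "a"  orig:{A}
  [3..3]={A,T0}  "b"  orig:{A}
  [4..4]={A,T0}  "b"  orig:{A}
  [5..5]={A,T0}  "b"  orig:{A}
  [6..6]={A,T0}  "b"  orig:{A}
  [0..1]={A,B,C}  "bb"
  [1..2]={C}  "ba"
  [2..3]={C}  "ab"
  [3..4]={A,B,C}  "bb"
  [4..5]={A,B,C}  "bb"
  [5..6]={A,B,C}  "bb"
  [0..2]={C,S}  "bba"
  [1..3]={C,S}  "bab"
  [2..4]={C,S}  "abb"
  [3..5]={C,S}  "bbb"
  [4..6]={C,S}  "bbb"
  [0..3]={C,S}  "bbab"
  [1..4]={C,S}  "babb"
  [2..5]={C,S}  "abbb"
  [3..6]={C,S}  "bbbb"
  [0..4]={C,S}  "bbabb"
  [1..5]={C,S}  "babbb"
  [2..6]={C,S}  "abbbb"
  [0..5]={C,S}  "bbabbb"
  [1..6]={C,S}  "babbbb"
  [0..6]={C,S}  "bbabbbb"

S ∈ T[0,6] ⇒ YES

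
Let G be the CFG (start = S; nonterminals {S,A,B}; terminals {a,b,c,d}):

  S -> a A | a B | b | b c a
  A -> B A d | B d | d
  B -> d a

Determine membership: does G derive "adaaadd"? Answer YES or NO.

CNF form of G:
  S -> T1 A | T1 B | T2 X5 | b
  A -> B T0 | B X4 | d
  B -> T0 T1
  T0 -> d
  T1 -> a
  T2 -> b
  T3 -> c
  X4 -> A T0
  X5 -> T3 T1

CYK fill:
  [0..0]={T1}  "a"  orig:{}
  [1..1]={A,T0}  "d"  orig:{A}
  [2..2]={T1}  "a"  orig:{}
  [3..3]={T1}  "a"  orig:{}
  [4..4]={T1}  "a"  orig:{}
  [5..5]={A,T0}  "d"  orig:{A}
  [6..6]={A,T0}  "d"  orig:{A}
  [0..1]={S}  "ad"
  [1..2]={B}  "da"
  [2..3]=∅  "aa"
  [3..4]=∅  "aa"
  [4..5]={S}  "ad"
  [5..6]={X4}  "dd"  orig:{}
  [0..2]={S}  "ada"
  [1..3]=∅  "daa"
  [2..4]=∅  "aaa"
  [3..5]=∅  "aad"
  [4..6]=∅  "add"
  [0..3]=∅  "adaa"
  [1..4]=∅  "daaa"
  [2..5]=∅  "aaad"
  [3..6]=∅  "aadd"
  [0..4]=∅  "adaaa"
  [1..5]=∅  "daaad"
  [2..6]=∅  "aaadd"
  [0..5]=∅  "adaaad"
  [1..6]=∅  "daaadd"
  [0..6]=∅  "adaaadd"

S ∉ T[0,6] ⇒ NO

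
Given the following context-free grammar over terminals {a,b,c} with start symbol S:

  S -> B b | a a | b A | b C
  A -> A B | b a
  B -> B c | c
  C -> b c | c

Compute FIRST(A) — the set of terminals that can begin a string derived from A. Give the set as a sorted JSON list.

FIRST sets, iterate to fixpoint:
iter 1:
  A via A→b a: +{b}
  B via B→c: +{c}
  C via C→b c: +{b}
  C via C→c: +{c}
  S via S→B b: +{c}
  S via S→a a: +{a}
  S via S→b A: +{b}
  S: {a,b,c}  A: {b}  B: {c}  C: {b,c}
iter 2: done
  S: {a,b,c}  A: {b}  B: {c}  C: {b,c}

FIRST(A) = ["b"]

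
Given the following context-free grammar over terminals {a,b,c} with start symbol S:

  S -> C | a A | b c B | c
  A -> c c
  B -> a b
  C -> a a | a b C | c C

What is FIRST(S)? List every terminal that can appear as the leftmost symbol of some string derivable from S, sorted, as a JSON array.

Compute FIRST by fixpoint:
iter 1:
  A via A→c c: +{c}
  B via B→a b: +{a}
  C via C→a a: +{a}
  C via C→c C: +{c}
  S via S→C: +{a,c}
  S via S→b c B: +{b}
  S: {a,b,c}  A: {c}  B: {a}  C: {a,c}
iter 2: (no change)
  S: {a,b,c}  A: {c}  B: {a}  C: {a,c}

FIRST(S) = ["a", "b", "c"]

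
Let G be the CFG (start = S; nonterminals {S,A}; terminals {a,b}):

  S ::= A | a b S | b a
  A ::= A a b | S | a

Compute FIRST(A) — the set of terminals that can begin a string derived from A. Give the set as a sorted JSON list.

FIRST sets, iterate to fixpoint:
iter 1:
  A via A→a: +{a}
  S via S→A: +{a}
  S via S→b a: +{b}
  FIRST[S]={a,b}  FIRST[A]={a}
iter 2:
  A via A→S: +{b}
  FIRST[S]={a,b}  FIRST[A]={a,b}
iter 3: done
  FIRST[S]={a,b}  FIRST[A]={a,b}

FIRST(A) = ["a", "b"]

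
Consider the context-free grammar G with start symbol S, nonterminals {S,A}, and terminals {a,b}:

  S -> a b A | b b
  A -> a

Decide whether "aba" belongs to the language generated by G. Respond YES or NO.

Convert to CNF:
  S -> T0 X2 | T1 T1
  A -> a
  T0 -> a
  T1 -> b
  X2 -> T1 A

CYK table (by increasing span):
  cell(0,0) a: {A,T0}  orig:{A}
  cell(1,1) b: {T1}  orig:{}
  cell(2,2) a: {A,T0}  orig:{A}
  cell(0,1) ab: ∅
  cell(1,2) ba: {X2}  orig:{}
  cell(0,2) aba: {S}

S ∈ T[0,2] ⇒ YES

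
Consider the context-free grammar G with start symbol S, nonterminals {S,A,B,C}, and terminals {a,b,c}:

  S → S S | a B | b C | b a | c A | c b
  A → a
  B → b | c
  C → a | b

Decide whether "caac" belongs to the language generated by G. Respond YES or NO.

Convert to CNF:
  S -> S S | T0 B | T1 C | T1 T0 | T2 A | T2 T1
  A -> a
  B -> b | c
  C -> a | b
  T0 -> a
  T1 -> b
  T2 -> c

Fill CYK table bottom-up:
  [0..0]={B,T2}  "c"  orig:{B}
  [1..1]={A,C,T0}  "a"  orig:{A,C}
  [2..2]={A,C,T0}  "a"  orig:{A,C}
  [3..3]={B,T2}  "c"  orig:{B}
  [0..1]={S}  "ca"
  [1..2]=∅  "aa"
  [2..3]={S}  "ac"
  [0..2]=∅  "caa"
  [1..3]=∅  "aac"
  [0..3]={S}  "caac"

S ∈ T[0,3] ⇒ YES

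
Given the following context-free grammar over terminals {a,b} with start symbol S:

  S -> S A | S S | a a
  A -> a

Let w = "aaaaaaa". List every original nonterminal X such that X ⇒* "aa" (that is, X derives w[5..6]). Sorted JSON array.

Convert to CNF:
  S -> S A | S S | T0 T0
  A -> a
  T0 -> a

CYK table (by increasing span) — only the sub-triangle for w[5..6]:
  cell(5,5) a: {A,T0}  orig:{A}
  cell(6,6) a: {A,T0}  orig:{A}
  cell(5,6) aa: {S}

Original NTs in T[5,6] deriving "aa": ["S"]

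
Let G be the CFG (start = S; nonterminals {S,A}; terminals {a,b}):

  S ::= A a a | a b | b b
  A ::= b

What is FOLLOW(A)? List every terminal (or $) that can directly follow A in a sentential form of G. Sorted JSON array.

Compute FIRST by fixpoint:
pass 1:
  A via A→b: +{b}
  S via S→A a a: +{b}
  S via S→a b: +{a}
  S: {a,b}  A: {b}
pass 2: (no change)
  S: {a,b}  A: {b}

FOLLOW iteration:
FOLLOW(S) := {$}
round 1:
  S→A a a: FOLLOW(A) ⊇ FIRST(a) = {a}; new: +{a}
  FOLLOW[S]={$}  FOLLOW[A]={a}
round 2: — fixpoint
  FOLLOW[S]={$}  FOLLOW[A]={a}

FOLLOW(A) = ["a"]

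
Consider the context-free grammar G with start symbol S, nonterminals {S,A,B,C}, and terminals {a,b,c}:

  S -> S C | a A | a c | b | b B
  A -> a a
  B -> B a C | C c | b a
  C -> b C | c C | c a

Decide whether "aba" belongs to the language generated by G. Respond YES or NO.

Convert to CNF:
  S -> S C | T0 A | T0 T1 | T2 B | b
  A -> T0 T0
  B -> B X3 | C T1 | T2 T0
  C -> T1 C | T1 T0 | T2 C
  T0 -> a
  T1 -> c
  T2 -> b
  X3 -> T0 C

Fill CYK table bottom-up:
  cell(0,0) a: {T0}  orig:{}
  cell(1,1) b: {S,T2}  orig:{S}
  cell(2,2) a: {T0}  orig:{}
  cell(0,1) ab: ∅
  cell(1,2) ba: {B}
  cell(0,2) aba: ∅

S ∉ T[0,2] ⇒ NO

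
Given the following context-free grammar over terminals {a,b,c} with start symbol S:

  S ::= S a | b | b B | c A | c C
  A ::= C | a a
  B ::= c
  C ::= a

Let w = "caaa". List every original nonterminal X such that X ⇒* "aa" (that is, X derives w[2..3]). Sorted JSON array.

Convert to CNF:
  S -> S T0 | T1 B | T2 A | T2 C | b
  A -> T0 T0 | a
  B -> c
  C -> a
  T0 -> a
  T1 -> b
  T2 -> c

Fill CYK table bottom-up (cells [i..j] with 2 ≤ i ≤ j ≤ 3 only):
  T[2,2] 'a' = {A,C,T0}  orig:{A,C}
  T[3,3] 'a' = {A,C,T0}  orig:{A,C}
  T[2,3] 'aa' = {A}

Original NTs in T[2,3] deriving "aa": ["A"]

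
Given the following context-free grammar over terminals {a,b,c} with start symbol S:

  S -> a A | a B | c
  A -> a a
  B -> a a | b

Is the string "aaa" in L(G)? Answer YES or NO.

Convert to CNF:
  S -> T0 A | T0 B | c
  A -> T0 T0
  B -> T0 T0 | b
  T0 -> a

Fill CYK table bottom-up:
  [0..0]={T0}  "a"  orig:{}
  [1..1]={T0}  "a"  orig:{}
  [2..2]={T0}  "a"  orig:{}
  [0..1]={A,B}  "aa"
  [1..2]={A,B}  "aa"
  [0..2]={S}  "aaa"

S ∈ T[0,2] ⇒ YES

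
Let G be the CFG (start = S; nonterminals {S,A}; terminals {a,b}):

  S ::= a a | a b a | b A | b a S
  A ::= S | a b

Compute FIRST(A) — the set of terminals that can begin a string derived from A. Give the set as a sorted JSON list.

FIRST iteration:
pass 1:
  A via A→a b: +{a}
  S via S→a a: +{a}
  S via S→b A: +{b}
  FIRST(S)={a,b}  FIRST(A)={a}
pass 2:
  A via A→S: +{b}
  FIRST(S)={a,b}  FIRST(A)={a,b}
pass 3: (no change)
  FIRST(S)={a,b}  FIRST(A)={a,b}

FIRST(A) = ["a", "b"]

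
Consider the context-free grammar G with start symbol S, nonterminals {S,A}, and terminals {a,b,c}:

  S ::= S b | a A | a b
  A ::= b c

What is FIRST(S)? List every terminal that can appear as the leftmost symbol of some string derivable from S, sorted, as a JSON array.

Compute FIRST by fixpoint:
pass 1:
  A via A→b c: +{b}
  S via S→a A: +{a}
  S: {a}  A: {b}
pass 2: — fixpoint
  S: {a}  A: {b}

FIRST(S) = ["a"]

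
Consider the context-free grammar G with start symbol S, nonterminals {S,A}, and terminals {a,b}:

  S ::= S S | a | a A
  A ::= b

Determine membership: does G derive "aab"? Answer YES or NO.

Convert to CNF:
  S -> S S | T0 A | a
  A -> b
  T0 -> a

CYK table (by increasing span):
  cell(0,0) a: {S,T0}  orig:{S}
  cell(1,1) a: {S,T0}  orig:{S}
  cell(2,2) b: {A}
  cell(0,1) aa: {S}
  cell(1,2) ab: {S}
  cell(0,2) aab: {S}

S ∈ T[0,2] ⇒ YES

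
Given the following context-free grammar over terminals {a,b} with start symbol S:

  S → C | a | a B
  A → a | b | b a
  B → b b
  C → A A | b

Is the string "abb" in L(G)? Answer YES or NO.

CNF form of G:
  S -> A A | T1 B | a | b
  A -> T0 T1 | a | b
  B -> T0 T0
  C -> A A | b
  T0 -> b
  T1 -> a

Fill CYK table bottom-up:
  T[0,0] 'a' = {A,S,T1}  orig:{A,S}
  T[1,1] 'b' = {A,C,S,T0}  orig:{A,C,S}
  T[2,2] 'b' = {A,C,S,T0}  orig:{A,C,S}
  T[0,1] 'ab' = {C,S}
  T[1,2] 'bb' = {B,C,S}
  T[0,2] 'abb' = {S}

S ∈ T[0,2] ⇒ YES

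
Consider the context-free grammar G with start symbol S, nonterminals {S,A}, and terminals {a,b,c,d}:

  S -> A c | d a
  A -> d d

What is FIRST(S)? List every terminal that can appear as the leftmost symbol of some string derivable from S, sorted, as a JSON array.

Compute FIRST by fixpoint:
pass 1:
  A via A→d d: +{d}
  S via S→A c: +{d}
  FIRST(S)={d}  FIRST(A)={d}
pass 2: (stable)
  FIRST(S)={d}  FIRST(A)={d}

FIRST(S) = ["d"]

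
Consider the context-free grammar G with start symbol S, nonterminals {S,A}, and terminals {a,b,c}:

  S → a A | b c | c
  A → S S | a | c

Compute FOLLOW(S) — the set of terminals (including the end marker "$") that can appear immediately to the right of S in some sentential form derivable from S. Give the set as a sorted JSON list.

FIRST iteration:
[1]
  A via A→a: +{a}
  A via A→c: +{c}
  S via S→a A: +{a}
  S via S→b c: +{b}
  S via S→c: +{c}
  FIRST(S)={a,b,c}  FIRST(A)={a,c}
[2]
  A via A→S S: +{b}
  FIRST(S)={a,b,c}  FIRST(A)={a,b,c}
[3] (stable)
  FIRST(S)={a,b,c}  FIRST(A)={a,b,c}

FOLLOW sets:
FOLLOW(S) := {$}
[1]
  A→S S: FOLLOW(S) ⊇ FIRST(S) = {a,b,c}; new: +{a,b,c}
  S→a A: FOLLOW(A) ⊇ FOLLOW(S) ⊇ {$,a,b,c}; new: +{$,a,b,c}
  FOLLOW(S)={$,a,b,c}  FOLLOW(A)={$,a,b,c}
[2] (stable)
  FOLLOW(S)={$,a,b,c}  FOLLOW(A)={$,a,b,c}

FOLLOW(S) = ["$", "a", "b", "c"]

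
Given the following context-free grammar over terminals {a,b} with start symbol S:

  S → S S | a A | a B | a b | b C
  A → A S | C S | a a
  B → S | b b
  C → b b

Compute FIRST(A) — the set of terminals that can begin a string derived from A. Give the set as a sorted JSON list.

Compute FIRST by fixpoint:
[1]
  A via A→a a: +{a}
  B via B→b b: +{b}
  C via C→b b: +{b}
  S via S→a A: +{a}
  S via S→b C: +{b}
  S: {a,b}  A: {a}  B: {b}  C: {b}
[2]
  A via A→C S: +{b}
  B via B→S: +{a}
  S: {a,b}  A: {a,b}  B: {a,b}  C: {b}
[3] — fixpoint
  S: {a,b}  A: {a,b}  B: {a,b}  C: {b}

FIRST(A) = ["a", "b"]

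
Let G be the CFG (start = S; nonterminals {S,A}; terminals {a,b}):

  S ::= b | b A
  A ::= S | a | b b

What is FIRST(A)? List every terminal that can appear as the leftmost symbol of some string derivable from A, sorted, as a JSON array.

Compute FIRST by fixpoint:
round 1:
  A via A→a: +{a}
  A via A→b b: +{b}
  S via S→b: +{b}
  FIRST[S]={b}  FIRST[A]={a,b}
round 2: done
  FIRST[S]={b}  FIRST[A]={a,b}

FIRST(A) = ["a", "b"]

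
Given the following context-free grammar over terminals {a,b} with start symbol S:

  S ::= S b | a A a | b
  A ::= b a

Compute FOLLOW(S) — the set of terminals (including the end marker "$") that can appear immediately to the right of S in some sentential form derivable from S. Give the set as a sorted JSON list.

FIRST sets, iterate to fixpoint:
pass 1:
  A via A→b a: +{b}
  S via S→a A a: +{a}
  S via S→b: +{b}
  FIRST(S)={a,b}  FIRST(A)={b}
pass 2: — fixpoint
  FIRST(S)={a,b}  FIRST(A)={b}

Compute FOLLOW by fixpoint:
seed FOLLOW(S) with $
iter 1:
  S→S b: FOLLOW(S) ⊇ FIRST(b) = {b}; new: +{b}
  S→a A a: FOLLOW(A) ⊇ FIRST(a) = {a}; new: +{a}
  S: {$,b}  A: {a}
iter 2: done
  S: {$,b}  A: {a}

FOLLOW(S) = ["$", "b"]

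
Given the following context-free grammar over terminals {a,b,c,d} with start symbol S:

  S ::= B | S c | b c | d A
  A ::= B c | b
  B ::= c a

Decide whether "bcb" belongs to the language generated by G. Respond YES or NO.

CNF form of G:
  S -> S T0 | T0 T1 | T2 T0 | T3 A
  A -> B T0 | b
  B -> T0 T1
  T0 -> c
  T1 -> a
  T2 -> b
  T3 -> d

CYK table (by increasing span):
  [0..0]={A,T2}  "b"  orig:{A}
  [1..1]={T0}  "c"  orig:{}
  [2..2]={A,T2}  "b"  orig:{A}
  [0..1]={S}  "bc"
  [1..2]=∅  "cb"
  [0..2]=∅  "bcb"

S ∉ T[0,2] ⇒ NO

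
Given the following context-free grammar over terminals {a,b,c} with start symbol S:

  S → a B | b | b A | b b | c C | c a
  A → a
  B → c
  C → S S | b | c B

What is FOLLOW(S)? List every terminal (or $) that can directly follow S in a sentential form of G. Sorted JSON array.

FIRST iteration:
iter 1:
  A via A→a: +{a}
  B via B→c: +{c}
  C via C→b: +{b}
  C via C→c B: +{c}
  S via S→a B: +{a}
  S via S→b: +{b}
  S via S→c C: +{c}
  FIRST(S)={a,b,c}  FIRST(A)={a}  FIRST(B)={c}  FIRST(C)={b,c}
iter 2:
  C via C→S S: +{a}
  FIRST(S)={a,b,c}  FIRST(A)={a}  FIRST(B)={c}  FIRST(C)={a,b,c}
iter 3: — fixpoint
  FIRST(S)={a,b,c}  FIRST(A)={a}  FIRST(B)={c}  FIRST(C)={a,b,c}

FOLLOW iteration:
initialize: $ ∈ FOLLOW(S)
[1]
  C→S S: FOLLOW(S) ⊇ FIRST(S) = {a,b,c}; new: +{a,b,c}
  S→a B: FOLLOW(B) ⊇ FOLLOW(S) ⊇ {$,a,b,c}; new: +{$,a,b,c}
  S→b A: FOLLOW(A) ⊇ FOLLOW(S) ⊇ {$,a,b,c}; new: +{$,a,b,c}
  S→c C: FOLLOW(C) ⊇ FOLLOW(S) ⊇ {$,a,b,c}; new: +{$,a,b,c}
  FOLLOW[S]={$,a,b,c}  FOLLOW[A]={$,a,b,c}  FOLLOW[B]={$,a,b,c}  FOLLOW[C]={$,a,b,c}
[2] (no change)
  FOLLOW[S]={$,a,b,c}  FOLLOW[A]={$,a,b,c}  FOLLOW[B]={$,a,b,c}  FOLLOW[C]={$,a,b,c}

FOLLOW(S) = ["$", "a", "b", "c"]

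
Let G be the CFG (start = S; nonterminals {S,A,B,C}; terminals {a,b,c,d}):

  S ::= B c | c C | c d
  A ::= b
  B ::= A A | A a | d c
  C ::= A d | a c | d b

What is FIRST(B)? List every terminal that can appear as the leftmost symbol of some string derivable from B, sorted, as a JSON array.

Compute FIRST by fixpoint:
round 1:
  A via A→b: +{b}
  B via B→A A: +{b}
  B via B→d c: +{d}
  C via C→A d: +{b}
  C via C→a c: +{a}
  C via C→d b: +{d}
  S via S→B c: +{b,d}
  S via S→c C: +{c}
  FIRST(S)={b,c,d}  FIRST(A)={b}  FIRST(B)={b,d}  FIRST(C)={a,b,d}
round 2: (stable)
  FIRST(S)={b,c,d}  FIRST(A)={b}  FIRST(B)={b,d}  FIRST(C)={a,b,d}

FIRST(B) = ["b", "d"]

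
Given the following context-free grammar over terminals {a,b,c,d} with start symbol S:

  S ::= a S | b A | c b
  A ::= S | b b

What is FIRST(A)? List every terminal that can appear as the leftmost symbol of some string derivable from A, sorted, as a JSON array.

FIRST sets, iterate to fixpoint:
round 1:
  A via A→b b: +{b}
  S via S→a S: +{a}
  S via S→b A: +{b}
  S via S→c b: +{c}
  S: {a,b,c}  A: {b}
round 2:
  A via A→S: +{a,c}
  S: {a,b,c}  A: {a,b,c}
round 3: (stable)
  S: {a,b,c}  A: {a,b,c}

FIRST(A) = ["a", "b", "c"]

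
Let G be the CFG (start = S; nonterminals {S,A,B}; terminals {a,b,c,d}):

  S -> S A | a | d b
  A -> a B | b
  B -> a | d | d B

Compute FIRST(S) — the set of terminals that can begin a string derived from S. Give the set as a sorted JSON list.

FIRST sets, iterate to fixpoint:
pass 1:
  A via A→a B: +{a}
  A via A→b: +{b}
  B via B→a: +{a}
  B via B→d: +{d}
  S via S→a: +{a}
  S via S→d b: +{d}
  FIRST(S)={a,d}  FIRST(A)={a,b}  FIRST(B)={a,d}
pass 2: — fixpoint
  FIRST(S)={a,d}  FIRST(A)={a,b}  FIRST(B)={a,d}

FIRST(S) = ["a", "d"]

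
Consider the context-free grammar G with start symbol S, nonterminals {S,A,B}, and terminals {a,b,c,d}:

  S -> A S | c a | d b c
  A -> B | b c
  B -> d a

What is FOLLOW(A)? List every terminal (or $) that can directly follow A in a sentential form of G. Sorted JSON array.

FIRST sets, iterate to fixpoint:
pass 1:
  A via A→b c: +{b}
  B via B→d a: +{d}
  S via S→A S: +{b}
  S via S→c a: +{c}
  S via S→d b c: +{d}
  FIRST(S)={b,c,d}  FIRST(A)={b}  FIRST(B)={d}
pass 2:
  A via A→B: +{d}
  FIRST(S)={b,c,d}  FIRST(A)={b,d}  FIRST(B)={d}
pass 3: (no change)
  FIRST(S)={b,c,d}  FIRST(A)={b,d}  FIRST(B)={d}

FOLLOW sets:
FOLLOW(S) := {$}
iter 1:
  S→A S: FOLLOW(A) ⊇ FIRST(S) = {b,c,d}; new: +{b,c,d}
  S: {$}  A: {b,c,d}  B: {}
iter 2:
  A→B: FOLLOW(B) ⊇ FOLLOW(A) ⊇ {b,c,d}; new: +{b,c,d}
  S: {$}  A: {b,c,d}  B: {b,c,d}
iter 3: (no change)
  S: {$}  A: {b,c,d}  B: {b,c,d}

FOLLOW(A) = ["b", "c", "d"]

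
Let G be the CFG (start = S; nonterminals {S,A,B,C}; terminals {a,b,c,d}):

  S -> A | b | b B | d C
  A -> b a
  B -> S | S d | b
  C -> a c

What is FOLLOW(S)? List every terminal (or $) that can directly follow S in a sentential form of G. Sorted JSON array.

FIRST sets, iterate to fixpoint:
round 1:
  A via A→b a: +{b}
  B via B→b: +{b}
  C via C→a c: +{a}
  S via S→A: +{b}
  S via S→d C: +{d}
  S: {b,d}  A: {b}  B: {b}  C: {a}
round 2:
  B via B→S: +{d}
  S: {b,d}  A: {b}  B: {b,d}  C: {a}
round 3: done
  S: {b,d}  A: {b}  B: {b,d}  C: {a}

FOLLOW sets:
FOLLOW(S) := {$}
iter 1:
  B→S d: FOLLOW(S) ⊇ FIRST(d) = {d}; new: +{d}
  S→A: FOLLOW(A) ⊇ FOLLOW(S) ⊇ {$,d}; new: +{$,d}
  S→b B: FOLLOW(B) ⊇ FOLLOW(S) ⊇ {$,d}; new: +{$,d}
  S→d C: FOLLOW(C) ⊇ FOLLOW(S) ⊇ {$,d}; new: +{$,d}
  S: {$,d}  A: {$,d}  B: {$,d}  C: {$,d}
iter 2: done
  S: {$,d}  A: {$,d}  B: {$,d}  C: {$,d}

FOLLOW(S) = ["$", "d"]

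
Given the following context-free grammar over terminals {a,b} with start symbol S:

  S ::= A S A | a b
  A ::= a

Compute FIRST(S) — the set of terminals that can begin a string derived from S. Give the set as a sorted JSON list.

Compute FIRST by fixpoint:
[1]
  A via A→a: +{a}
  S via S→A S A: +{a}
  S: {a}  A: {a}
[2] — fixpoint
  S: {a}  A: {a}

FIRST(S) = ["a"]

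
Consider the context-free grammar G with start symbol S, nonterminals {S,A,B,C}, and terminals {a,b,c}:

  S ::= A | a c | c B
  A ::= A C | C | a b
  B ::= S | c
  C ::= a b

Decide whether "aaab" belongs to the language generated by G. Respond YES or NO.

CNF form of G:
  S -> A C | T0 T1 | T0 T2 | T2 B
  A -> A C | T0 T1
  B -> A C | T0 T1 | T0 T2 | T2 B | c
  C -> T0 T1
  T0 -> a
  T1 -> b
  T2 -> c

CYK fill:
  T[0,0] 'a' = {T0}  orig:{}
  T[1,1] 'a' = {T0}  orig:{}
  T[2,2] 'a' = {T0}  orig:{}
  T[3,3] 'b' = {T1}  orig:{}
  T[0,1] 'aa' = ∅
  T[1,2] 'aa' = ∅
  T[2,3] 'ab' = {A,B,C,S}
  T[0,2] 'aaa' = ∅
  T[1,3] 'aab' = ∅
  T[0,3] 'aaab' = ∅

S ∉ T[0,3] ⇒ NO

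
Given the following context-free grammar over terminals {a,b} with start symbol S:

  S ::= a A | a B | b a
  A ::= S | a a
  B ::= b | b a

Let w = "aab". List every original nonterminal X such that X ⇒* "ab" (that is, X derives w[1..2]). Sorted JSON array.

CNF form of G:
  S -> T0 A | T0 B | T1 T0
  A -> T0 A | T0 B | T0 T0 | T1 T0
  B -> T1 T0 | b
  T0 -> a
  T1 -> b

CYK fill — only the sub-triangle for w[1..2]:
  [1..1]={T0}  "a"  orig:{}
  [2..2]={B,T1}  "b"  orig:{B}
  [1..2]={A,S}  "ab"

Original NTs in T[1,2] deriving "ab": ["A", "S"]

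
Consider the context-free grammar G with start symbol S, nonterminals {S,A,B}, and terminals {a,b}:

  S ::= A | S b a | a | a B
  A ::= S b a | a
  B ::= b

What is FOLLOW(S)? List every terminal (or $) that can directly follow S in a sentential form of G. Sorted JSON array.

FIRST sets, iterate to fixpoint:
pass 1:
  A via A→a: +{a}
  B via B→b: +{b}
  S via S→A: +{a}
  FIRST(S)={a}  FIRST(A)={a}  FIRST(B)={b}
pass 2: (no change)
  FIRST(S)={a}  FIRST(A)={a}  FIRST(B)={b}

FOLLOW sets:
initialize: $ ∈ FOLLOW(S)
iter 1:
  A→S b a: FOLLOW(S) ⊇ FIRST(b) = {b}; new: +{b}
  S→A: FOLLOW(A) ⊇ FOLLOW(S) ⊇ {$,b}; new: +{$,b}
  S→a B: FOLLOW(B) ⊇ FOLLOW(S) ⊇ {$,b}; new: +{$,b}
  FOLLOW(S)={$,b}  FOLLOW(A)={$,b}  FOLLOW(B)={$,b}
iter 2: (stable)
  FOLLOW(S)={$,b}  FOLLOW(A)={$,b}  FOLLOW(B)={$,b}

FOLLOW(S) = ["$", "b"]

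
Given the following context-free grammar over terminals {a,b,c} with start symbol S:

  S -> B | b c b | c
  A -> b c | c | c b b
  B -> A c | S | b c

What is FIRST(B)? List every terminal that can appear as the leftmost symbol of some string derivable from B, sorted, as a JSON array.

FIRST sets, iterate to fixpoint:
pass 1:
  A via A→b c: +{b}
  A via A→c: +{c}
  B via B→A c: +{b,c}
  S via S→B: +{b,c}
  FIRST(S)={b,c}  FIRST(A)={b,c}  FIRST(B)={b,c}
pass 2: done
  FIRST(S)={b,c}  FIRST(A)={b,c}  FIRST(B)={b,c}

FIRST(B) = ["b", "c"]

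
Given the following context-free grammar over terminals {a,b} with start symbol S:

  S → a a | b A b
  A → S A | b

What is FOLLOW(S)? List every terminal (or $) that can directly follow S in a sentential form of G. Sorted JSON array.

Compute FIRST by fixpoint:
round 1:
  A via A→b: +{b}
  S via S→a a: +{a}
  S via S→b A b: +{b}
  S: {a,b}  A: {b}
round 2:
  A via A→S A: +{a}
  S: {a,b}  A: {a,b}
round 3: (no change)
  S: {a,b}  A: {a,b}

Compute FOLLOW by fixpoint:
seed FOLLOW(S) with $
[1]
  A→S A: FOLLOW(S) ⊇ FIRST(A) = {a,b}; new: +{a,b}
  S→b A b: FOLLOW(A) ⊇ FIRST(b) = {b}; new: +{b}
  S: {$,a,b}  A: {b}
[2] (stable)
  S: {$,a,b}  A: {b}

FOLLOW(S) = ["$", "a", "b"]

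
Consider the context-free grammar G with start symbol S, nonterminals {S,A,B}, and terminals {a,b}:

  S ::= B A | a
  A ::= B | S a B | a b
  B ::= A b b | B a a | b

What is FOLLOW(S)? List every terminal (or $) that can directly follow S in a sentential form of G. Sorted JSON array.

Compute FIRST by fixpoint:
pass 1:
  A via A→a b: +{a}
  B via B→A b b: +{a}
  B via B→b: +{b}
  S via S→B A: +{a,b}
  FIRST[S]={a,b}  FIRST[A]={a}  FIRST[B]={a,b}
pass 2:
  A via A→B: +{b}
  FIRST[S]={a,b}  FIRST[A]={a,b}  FIRST[B]={a,b}
pass 3: (stable)
  FIRST[S]={a,b}  FIRST[A]={a,b}  FIRST[B]={a,b}

Compute FOLLOW by fixpoint:
FOLLOW(S) := {$}
iter 1:
  A→S a B: FOLLOW(S) ⊇ FIRST(a) = {a}; new: +{a}
  B→A b b: FOLLOW(A) ⊇ FIRST(b) = {b}; new: +{b}
  B→B a a: FOLLOW(B) ⊇ FIRST(a) = {a}; new: +{a}
  S→B A: FOLLOW(B) ⊇ FIRST(A) = {a,b}; new: +{b}
  S→B A: FOLLOW(A) ⊇ FOLLOW(S) ⊇ {$,a}; new: +{$,a}
  FOLLOW[S]={$,a}  FOLLOW[A]={$,a,b}  FOLLOW[B]={a,b}
iter 2:
  A→B: FOLLOW(B) ⊇ FOLLOW(A) ⊇ {$,a,b}; new: +{$}
  FOLLOW[S]={$,a}  FOLLOW[A]={$,a,b}  FOLLOW[B]={$,a,b}
iter 3: (no change)
  FOLLOW[S]={$,a}  FOLLOW[A]={$,a,b}  FOLLOW[B]={$,a,b}

FOLLOW(S) = ["$", "a"]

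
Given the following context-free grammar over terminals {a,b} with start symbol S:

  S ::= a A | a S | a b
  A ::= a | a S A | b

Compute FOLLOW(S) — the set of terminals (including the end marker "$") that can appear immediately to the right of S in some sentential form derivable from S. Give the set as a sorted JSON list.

FIRST sets, iterate to fixpoint:
iter 1:
  A via A→a: +{a}
  A via A→b: +{b}
  S via S→a A: +{a}
  FIRST(S)={a}  FIRST(A)={a,b}
iter 2: (stable)
  FIRST(S)={a}  FIRST(A)={a,b}

FOLLOW sets:
seed FOLLOW(S) with $
iter 1:
  A→a S A: FOLLOW(S) ⊇ FIRST(A) = {a,b}; new: +{a,b}
  S→a A: FOLLOW(A) ⊇ FOLLOW(S) ⊇ {$,a,b}; new: +{$,a,b}
  FOLLOW[S]={$,a,b}  FOLLOW[A]={$,a,b}
iter 2: — fixpoint
  FOLLOW[S]={$,a,b}  FOLLOW[A]={$,a,b}

FOLLOW(S) = ["$", "a", "b"]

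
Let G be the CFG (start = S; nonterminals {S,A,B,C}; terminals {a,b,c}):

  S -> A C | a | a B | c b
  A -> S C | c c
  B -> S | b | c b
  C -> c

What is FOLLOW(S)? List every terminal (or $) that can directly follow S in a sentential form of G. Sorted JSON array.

Compute FIRST by fixpoint:
[1]
  A via A→c c: +{c}
  B via B→b: +{b}
  B via B→c b: +{c}
  C via C→c: +{c}
  S via S→A C: +{c}
  S via S→a: +{a}
  S: {a,c}  A: {c}  B: {b,c}  C: {c}
[2]
  A via A→S C: +{a}
  B via B→S: +{a}
  S: {a,c}  A: {a,c}  B: {a,b,c}  C: {c}
[3] (stable)
  S: {a,c}  A: {a,c}  B: {a,b,c}  C: {c}

FOLLOW iteration:
FOLLOW(S) := {$}
iter 1:
  A→S C: FOLLOW(S) ⊇ FIRST(C) = {c}; new: +{c}
  S→A C: FOLLOW(A) ⊇ FIRST(C) = {c}; new: +{c}
  S→A C: FOLLOW(C) ⊇ FOLLOW(S) ⊇ {$,c}; new: +{$,c}
  S→a B: FOLLOW(B) ⊇ FOLLOW(S) ⊇ {$,c}; new: +{$,c}
  FOLLOW[S]={$,c}  FOLLOW[A]={c}  FOLLOW[B]={$,c}  FOLLOW[C]={$,c}
iter 2: — fixpoint
  FOLLOW[S]={$,c}  FOLLOW[A]={c}  FOLLOW[B]={$,c}  FOLLOW[C]={$,c}

FOLLOW(S) = ["$", "c"]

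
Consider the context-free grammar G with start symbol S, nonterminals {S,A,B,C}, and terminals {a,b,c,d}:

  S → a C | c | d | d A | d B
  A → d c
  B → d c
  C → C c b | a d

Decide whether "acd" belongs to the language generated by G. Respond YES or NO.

Convert to CNF:
  S -> T0 A | T0 B | T3 C | c | d
  A -> T0 T1
  B -> T0 T1
  C -> C X4 | T3 T0
  T0 -> d
  T1 -> c
  T2 -> b
  T3 -> a
  X4 -> T1 T2

Fill CYK table bottom-up:
  [0..0]={T3}  "a"  orig:{}
  [1..1]={S,T1}  "c"  orig:{S}
  [2..2]={S,T0}  "d"  orig:{S}
  [0..1]=∅  "ac"
  [1..2]=∅  "cd"
  [0..2]=∅  "acd"

S ∉ T[0,2] ⇒ NO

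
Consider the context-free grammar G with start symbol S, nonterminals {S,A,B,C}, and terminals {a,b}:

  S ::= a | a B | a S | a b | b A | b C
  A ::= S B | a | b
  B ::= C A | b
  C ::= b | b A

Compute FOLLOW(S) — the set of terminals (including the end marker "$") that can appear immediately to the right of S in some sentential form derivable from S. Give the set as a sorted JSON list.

Compute FIRST by fixpoint:
iter 1:
  A via A→a: +{a}
  A via A→b: +{b}
  B via B→b: +{b}
  C via C→b: +{b}
  S via S→a: +{a}
  S via S→b A: +{b}
  FIRST(S)={a,b}  FIRST(A)={a,b}  FIRST(B)={b}  FIRST(C)={b}
iter 2: (no change)
  FIRST(S)={a,b}  FIRST(A)={a,b}  FIRST(B)={b}  FIRST(C)={b}

FOLLOW sets:
seed FOLLOW(S) with $
pass 1:
  A→S B: FOLLOW(S) ⊇ FIRST(B) = {b}; new: +{b}
  B→C A: FOLLOW(C) ⊇ FIRST(A) = {a,b}; new: +{a,b}
  C→b A: FOLLOW(A) ⊇ FOLLOW(C) ⊇ {a,b}; new: +{a,b}
  S→a B: FOLLOW(B) ⊇ FOLLOW(S) ⊇ {$,b}; new: +{$,b}
  S→b A: FOLLOW(A) ⊇ FOLLOW(S) ⊇ {$,b}; new: +{$}
  S→b C: FOLLOW(C) ⊇ FOLLOW(S) ⊇ {$,b}; new: +{$}
  FOLLOW(S)={$,b}  FOLLOW(A)={$,a,b}  FOLLOW(B)={$,b}  FOLLOW(C)={$,a,b}
pass 2:
  A→S B: FOLLOW(B) ⊇ FOLLOW(A) ⊇ {$,a,b}; new: +{a}
  FOLLOW(S)={$,b}  FOLLOW(A)={$,a,b}  FOLLOW(B)={$,a,b}  FOLLOW(C)={$,a,b}
pass 3: (stable)
  FOLLOW(S)={$,b}  FOLLOW(A)={$,a,b}  FOLLOW(B)={$,a,b}  FOLLOW(C)={$,a,b}

FOLLOW(S) = ["$", "b"]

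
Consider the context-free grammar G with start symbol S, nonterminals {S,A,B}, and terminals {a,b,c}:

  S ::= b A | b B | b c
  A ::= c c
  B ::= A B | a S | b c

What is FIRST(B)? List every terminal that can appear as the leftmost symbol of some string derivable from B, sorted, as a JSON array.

FIRST sets, iterate to fixpoint:
pass 1:
  A via A→c c: +{c}
  B via B→A B: +{c}
  B via B→a S: +{a}
  B via B→b c: +{b}
  S via S→b A: +{b}
  S: {b}  A: {c}  B: {a,b,c}
pass 2: — fixpoint
  S: {b}  A: {c}  B: {a,b,c}

FIRST(B) = ["a", "b", "c"]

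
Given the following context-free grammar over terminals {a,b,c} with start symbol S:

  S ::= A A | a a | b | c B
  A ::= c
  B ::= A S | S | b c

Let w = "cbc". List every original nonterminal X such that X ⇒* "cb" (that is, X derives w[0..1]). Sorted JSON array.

CNF form of G:
  S -> A A | T0 T0 | T2 B | b
  A -> c
  B -> A A | A S | T0 T0 | T1 T2 | T2 B | b
  T0 -> a
  T1 -> b
  T2 -> c

Fill CYK table bottom-up, restricted to cells inside w[0..1]:
  T[0,0] 'c' = {A,T2}  orig:{A}
  T[1,1] 'b' = {B,S,T1}  orig:{B,S}
  T[0,1] 'cb' = {B,S}

Original NTs in T[0,1] deriving "cb": ["B", "S"]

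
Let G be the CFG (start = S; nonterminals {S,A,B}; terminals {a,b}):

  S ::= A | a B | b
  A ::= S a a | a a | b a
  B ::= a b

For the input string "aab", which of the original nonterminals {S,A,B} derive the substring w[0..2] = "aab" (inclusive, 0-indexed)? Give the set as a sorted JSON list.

Convert to CNF:
  S -> S X3 | T0 B | T0 T0 | T1 T0 | b
  A -> S X2 | T0 T0 | T1 T0
  B -> T0 T1
  T0 -> a
  T1 -> b
  X2 -> T0 T0
  X3 -> T0 T0

Fill CYK table bottom-up, restricted to cells inside w[0..2]:
  T[0,0] 'a' = {T0}  orig:{}
  T[1,1] 'a' = {T0}  orig:{}
  T[2,2] 'b' = {S,T1}  orig:{S}
  T[0,1] 'aa' = {A,S,X2,X3}  orig:{A,S}
  T[1,2] 'ab' = {B}
  T[0,2] 'aab' = {S}

Original NTs in T[0,2] deriving "aab": ["S"]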